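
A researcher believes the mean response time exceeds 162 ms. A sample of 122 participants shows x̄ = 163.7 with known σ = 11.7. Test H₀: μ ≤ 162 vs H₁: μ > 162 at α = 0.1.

z = 1.605. Critical value: 1.28. Reject H₀.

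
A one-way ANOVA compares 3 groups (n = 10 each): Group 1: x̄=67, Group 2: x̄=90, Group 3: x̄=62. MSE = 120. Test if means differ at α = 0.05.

Grand mean = 73.0. SS_between = 4460.0, MS_between = 2230.0. F = 18.583, F_crit ≈ 3.354. Reject H₀.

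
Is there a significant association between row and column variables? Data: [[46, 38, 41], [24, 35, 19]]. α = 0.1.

χ² = 4.462. df = 2, critical = 4.605. Fail to reject H₀. No evidence of dependence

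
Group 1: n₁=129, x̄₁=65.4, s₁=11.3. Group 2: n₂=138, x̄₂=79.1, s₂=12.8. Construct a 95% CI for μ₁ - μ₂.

Difference = -13.7. SE = √(11.3²/129 + 12.8²/138) = 1.475. CI = (-16.59, -10.81)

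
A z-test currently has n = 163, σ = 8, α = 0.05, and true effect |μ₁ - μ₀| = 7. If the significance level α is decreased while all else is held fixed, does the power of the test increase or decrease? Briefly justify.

Power decreases: a smaller α raises the critical value, so less of the H₁ sampling distribution falls in the rejection region.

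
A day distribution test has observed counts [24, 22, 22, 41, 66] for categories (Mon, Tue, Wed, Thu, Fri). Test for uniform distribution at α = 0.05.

Expected = 35 each. χ² = Σ(O-E)²/E = 41.6. df = 4, critical value = 9.488. Reject H₀.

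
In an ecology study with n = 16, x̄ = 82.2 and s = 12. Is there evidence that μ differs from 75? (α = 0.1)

t = (x̄ - μ₀)/(s/√n) = (82.2 - 75)/(12/√16) = 2.4. df = 15, critical t = ±1.753. Reject H₀.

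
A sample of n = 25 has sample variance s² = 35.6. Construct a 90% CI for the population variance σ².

df = 24. χ²_{0.05} = 36.415, χ²_{0.95} = 13.848. CI for σ² = ((n-1)s²/χ²_{α/2}, (n-1)s²/χ²_{1-α/2}) = (24·35.6/36.415, 24·35.6/13.848) = (23.46, 61.7)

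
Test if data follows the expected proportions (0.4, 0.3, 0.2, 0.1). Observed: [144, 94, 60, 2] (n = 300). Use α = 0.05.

Expected: [120.0, 90.0, 60.0, 30.0]. χ² = 31.111. df = 3, critical = 7.815. Reject H₀.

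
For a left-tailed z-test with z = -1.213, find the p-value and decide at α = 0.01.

p = P(Z < -1.213) = Φ(-1.213) ≈ 0.1126. Since p ≥ 0.01, fail to reject H₀ (not significant) at α = 0.01.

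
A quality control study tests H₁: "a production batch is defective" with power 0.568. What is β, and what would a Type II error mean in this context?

β = 1 - power = 1 - 0.568 = 0.432. A Type II error is failing to reject H₀ when H₀ is false (false negative) — here, failing to conclude that a production batch is defective when in fact it is true. Consequence: shipping a defective batch — faulty products reach customers.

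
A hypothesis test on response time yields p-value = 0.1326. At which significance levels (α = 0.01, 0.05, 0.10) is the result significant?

p = 0.1326. Not significant at any of the given levels.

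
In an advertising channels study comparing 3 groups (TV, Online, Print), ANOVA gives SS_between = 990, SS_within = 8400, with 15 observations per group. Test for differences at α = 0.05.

df_between = 2, df_within = 42. F = MS_between/MS_within = 495.0/200.0 = 2.475. F_crit ≈ 3.22. Fail to reject H₀.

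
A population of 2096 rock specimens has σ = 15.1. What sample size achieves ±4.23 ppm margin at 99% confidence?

Without FPC: n₀ = (2.576×15.1/4.23)² = 84.56. With FPC: n = n₀N/(n₀+N-1) = 81.3 → n = 82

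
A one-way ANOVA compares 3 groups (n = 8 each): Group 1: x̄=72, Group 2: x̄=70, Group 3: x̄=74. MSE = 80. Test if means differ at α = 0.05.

Grand mean = 72.0. SS_between = 64.0, MS_between = 32.0. F = 0.4, F_crit ≈ 3.467. Fail to reject H₀.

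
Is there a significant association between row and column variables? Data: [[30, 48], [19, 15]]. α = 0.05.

χ² = 2.92. df = 1, critical = 3.841. Fail to reject H₀. No evidence of dependence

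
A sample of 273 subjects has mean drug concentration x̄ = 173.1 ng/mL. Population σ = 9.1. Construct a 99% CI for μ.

CI = x̄ ± z*(σ/√n) = 173.1 ± 2.576(9.1/√273) = 173.1 ± 1.42 = (171.68, 174.52)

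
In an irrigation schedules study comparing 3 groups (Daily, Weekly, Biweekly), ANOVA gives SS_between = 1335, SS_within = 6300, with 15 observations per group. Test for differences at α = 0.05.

df_between = 2, df_within = 42. F = MS_between/MS_within = 667.5/150.0 = 4.45. F_crit ≈ 3.22. Reject H₀. At least one mean differs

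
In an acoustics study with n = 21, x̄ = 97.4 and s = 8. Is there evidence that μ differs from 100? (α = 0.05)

t = (x̄ - μ₀)/(s/√n) = (97.4 - 100)/(8/√21) = -1.489. df = 20, critical t = ±2.086. Fail to reject H₀.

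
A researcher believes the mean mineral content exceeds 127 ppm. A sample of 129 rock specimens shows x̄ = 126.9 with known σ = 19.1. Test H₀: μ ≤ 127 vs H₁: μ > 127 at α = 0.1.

z = -0.059. Critical value: 1.28. Fail to reject H₀.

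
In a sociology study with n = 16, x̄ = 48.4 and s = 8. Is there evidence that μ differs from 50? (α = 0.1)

t = (x̄ - μ₀)/(s/√n) = (48.4 - 50)/(8/√16) = -0.8. df = 15, critical t = ±1.753. Fail to reject H₀.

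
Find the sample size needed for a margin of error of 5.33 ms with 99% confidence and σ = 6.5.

n = (z*σ/E)² = (2.576×6.5/5.33)² = 9.9 → n = 10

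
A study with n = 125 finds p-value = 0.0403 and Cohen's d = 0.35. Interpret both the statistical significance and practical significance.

Statistically significant (p = 0.0403 < 0.05). Cohen's d = 0.35 indicates a small effect size. Both statistical and practical significance should be considered.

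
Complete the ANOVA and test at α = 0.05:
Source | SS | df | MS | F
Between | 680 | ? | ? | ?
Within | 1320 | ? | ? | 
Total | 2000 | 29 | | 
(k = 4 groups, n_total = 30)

df_between = 3, df_within = 26. MS_between = 226.67, MS_within = 50.77. F = 4.465, F_crit ≈ 2.975. Reject H₀.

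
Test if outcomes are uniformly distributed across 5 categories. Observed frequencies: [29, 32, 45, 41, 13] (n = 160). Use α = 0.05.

Expected = 32 each. χ² = Σ(O-E)²/E = 19.375. df = 4, critical value = 9.488. Reject H₀.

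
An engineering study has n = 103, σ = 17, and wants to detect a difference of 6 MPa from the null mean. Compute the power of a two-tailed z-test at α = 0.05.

SE = σ/√n = 17/√103 = 1.675. Non-centrality λ = d/SE = 6/1.675 = 3.582. Power ≈ Φ(λ - z_{α/2}) = Φ(3.582 - 1.96) = Φ(1.622) = 0.948.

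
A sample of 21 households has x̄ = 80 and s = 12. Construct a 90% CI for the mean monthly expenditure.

CI = x̄ ± t*(s/√n) = 80 ± 1.725(12/√21) = (75.48, 84.52)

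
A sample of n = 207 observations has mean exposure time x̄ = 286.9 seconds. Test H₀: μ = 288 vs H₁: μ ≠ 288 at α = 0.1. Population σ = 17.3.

z = (x̄ - μ₀)/(σ/√n) = (286.9 - 288)/(17.3/√207) = -0.915. Critical value: ±1.645. Since |-0.915| ≤ 1.645, Fail to reject H₀.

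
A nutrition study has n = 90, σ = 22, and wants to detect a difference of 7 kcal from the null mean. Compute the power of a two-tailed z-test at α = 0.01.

SE = σ/√n = 22/√90 = 2.319. Non-centrality λ = d/SE = 7/2.319 = 3.019. Power ≈ Φ(λ - z_{α/2}) = Φ(3.019 - 2.576) = Φ(0.443) = 0.671.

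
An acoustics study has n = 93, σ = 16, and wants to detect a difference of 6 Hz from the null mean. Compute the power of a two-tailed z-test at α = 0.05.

SE = σ/√n = 16/√93 = 1.659. Non-centrality λ = d/SE = 6/1.659 = 3.616. Power ≈ Φ(λ - z_{α/2}) = Φ(3.616 - 1.96) = Φ(1.656) = 0.951.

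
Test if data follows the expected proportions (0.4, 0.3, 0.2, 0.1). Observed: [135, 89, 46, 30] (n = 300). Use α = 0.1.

Expected: [120.0, 90.0, 60.0, 30.0]. χ² = 5.153. df = 3, critical = 6.251. Fail to reject H₀.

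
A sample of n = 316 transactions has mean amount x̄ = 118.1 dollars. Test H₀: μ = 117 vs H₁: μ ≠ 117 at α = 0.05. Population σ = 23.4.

z = (x̄ - μ₀)/(σ/√n) = (118.1 - 117)/(23.4/√316) = 0.836. Critical value: ±1.96. Since |0.836| ≤ 1.96, Fail to reject H₀.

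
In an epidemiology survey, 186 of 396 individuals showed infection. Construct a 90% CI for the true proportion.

p̂ = 0.47. CI = p̂ ± z*√(p̂(1-p̂)/n) = (0.428, 0.511)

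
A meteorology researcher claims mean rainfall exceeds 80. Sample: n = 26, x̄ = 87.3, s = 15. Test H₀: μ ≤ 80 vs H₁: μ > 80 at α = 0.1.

t = (87.3 - 80)/(15/√26) = 2.482, df = 25. Critical t = 1.316. Reject H₀.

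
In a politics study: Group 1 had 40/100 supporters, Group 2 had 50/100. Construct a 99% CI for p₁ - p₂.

p̂₁ = 0.4, p̂₂ = 0.5. Difference = -0.1. CI = (-0.28, 0.08)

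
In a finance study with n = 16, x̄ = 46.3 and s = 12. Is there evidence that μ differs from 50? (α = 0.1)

t = (x̄ - μ₀)/(s/√n) = (46.3 - 50)/(12/√16) = -1.233. df = 15, critical t = ±1.753. Fail to reject H₀.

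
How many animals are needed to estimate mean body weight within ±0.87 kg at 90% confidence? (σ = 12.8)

n = (z*σ/E)² = (1.645×12.8/0.87)² = 585.8 → n = 586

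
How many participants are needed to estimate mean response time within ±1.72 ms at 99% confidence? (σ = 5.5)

n = (z*σ/E)² = (2.576×5.5/1.72)² = 67.9 → n = 68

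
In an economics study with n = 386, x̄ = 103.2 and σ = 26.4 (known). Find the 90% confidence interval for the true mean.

CI = x̄ ± z*(σ/√n) = 103.2 ± 1.645(26.4/√386) = 103.2 ± 2.21 = (100.99, 105.41)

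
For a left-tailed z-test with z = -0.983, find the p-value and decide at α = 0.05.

p = P(Z < -0.983) = Φ(-0.983) ≈ 0.1628. Since p ≥ 0.05, fail to reject H₀ (not significant) at α = 0.05.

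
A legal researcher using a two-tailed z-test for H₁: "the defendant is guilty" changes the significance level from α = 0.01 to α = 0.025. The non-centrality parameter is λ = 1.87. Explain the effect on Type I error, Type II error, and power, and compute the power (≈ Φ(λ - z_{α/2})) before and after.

Increasing α from 0.01 to 0.025:
• Type I error rate increases (α is the Type I rate by definition).
• Critical value moves from z_{α/2} = 2.576 to 2.241, so power = Φ(λ - z_{α/2}) goes from Φ(1.87 - 2.576) = 0.24 to Φ(1.87 - 2.241) = 0.355.
• Type II error rate β = 1 - power therefore decreases (0.76 → 0.645).
Appropriate when false negatives are costly — here, acquitting a guilty person.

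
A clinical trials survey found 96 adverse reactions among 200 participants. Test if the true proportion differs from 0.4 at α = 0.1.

p̂ = 0.48, p₀ = 0.4. z = (p̂ - p₀)/√(p₀(1-p₀)/n) = 2.309. Critical: ±1.645. Reject H₀.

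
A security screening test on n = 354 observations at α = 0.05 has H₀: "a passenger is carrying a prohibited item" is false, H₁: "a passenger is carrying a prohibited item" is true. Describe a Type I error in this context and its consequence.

Type I error: rejecting H₀ when it is true — concluding that a passenger is carrying a prohibited item when in fact it is not. Consequence: detaining an innocent passenger — delay and inconvenience.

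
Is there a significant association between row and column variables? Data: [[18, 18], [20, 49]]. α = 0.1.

χ² = 4.524. df = 1, critical = 2.706. Reject H₀. Variables are dependent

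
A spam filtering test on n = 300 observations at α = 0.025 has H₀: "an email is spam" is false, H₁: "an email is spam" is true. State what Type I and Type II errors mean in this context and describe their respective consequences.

Type I (false positive): concluding that an email is spam when it is not — a legitimate email is sent to the spam folder and the user misses it. Type II (false negative): failing to conclude that an email is spam when it is — a spam email lands in the inbox. Which is costlier depends on domain priorities and is a judgement call rather than a statistical fact.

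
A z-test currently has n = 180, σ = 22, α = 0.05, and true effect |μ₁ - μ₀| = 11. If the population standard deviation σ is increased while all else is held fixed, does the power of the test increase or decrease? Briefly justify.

Power decreases: a larger σ inflates the standard error σ/√n, pulling the sampling distribution under H₁ back toward the critical value.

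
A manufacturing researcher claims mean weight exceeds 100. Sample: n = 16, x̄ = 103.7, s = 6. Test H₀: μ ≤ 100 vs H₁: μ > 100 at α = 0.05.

t = (103.7 - 100)/(6/√16) = 2.467, df = 15. Critical t = 1.753. Reject H₀.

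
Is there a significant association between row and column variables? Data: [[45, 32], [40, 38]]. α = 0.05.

χ² = 0.802. df = 1, critical = 3.841. Fail to reject H₀. No evidence of dependence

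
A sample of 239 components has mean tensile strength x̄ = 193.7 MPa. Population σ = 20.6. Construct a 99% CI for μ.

CI = x̄ ± z*(σ/√n) = 193.7 ± 2.576(20.6/√239) = 193.7 ± 3.43 = (190.27, 197.13)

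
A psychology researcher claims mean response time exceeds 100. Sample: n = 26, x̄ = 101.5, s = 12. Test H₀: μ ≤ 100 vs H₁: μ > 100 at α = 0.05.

t = (101.5 - 100)/(12/√26) = 0.637, df = 25. Critical t = 1.708. Fail to reject H₀.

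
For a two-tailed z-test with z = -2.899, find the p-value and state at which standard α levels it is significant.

p = 2·P(Z > |-2.899|) = 2·(1 - Φ(2.899)) ≈ 0.0037. Significant at α = 0.1; Significant at α = 0.05; Significant at α = 0.01.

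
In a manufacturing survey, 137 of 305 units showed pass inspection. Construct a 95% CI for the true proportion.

p̂ = 0.449. CI = p̂ ± z*√(p̂(1-p̂)/n) = (0.393, 0.505)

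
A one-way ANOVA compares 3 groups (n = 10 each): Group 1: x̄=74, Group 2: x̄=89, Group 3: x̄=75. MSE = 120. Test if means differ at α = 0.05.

Grand mean = 79.33. SS_between = 1406.67, MS_between = 703.33. F = 5.861, F_crit ≈ 3.354. Reject H₀.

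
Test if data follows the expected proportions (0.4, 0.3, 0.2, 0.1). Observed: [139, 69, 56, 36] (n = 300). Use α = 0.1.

Expected: [120.0, 90.0, 60.0, 30.0]. χ² = 9.375. df = 3, critical = 6.251. Reject H₀.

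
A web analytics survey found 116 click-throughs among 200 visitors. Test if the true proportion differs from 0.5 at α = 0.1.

p̂ = 0.58, p₀ = 0.5. z = (p̂ - p₀)/√(p₀(1-p₀)/n) = 2.263. Critical: ±1.645. Reject H₀.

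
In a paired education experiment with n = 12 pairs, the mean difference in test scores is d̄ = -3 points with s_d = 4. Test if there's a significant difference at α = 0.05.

t = d̄/(s_d/√n) = -3/(4/√12) = -2.598. df = 11, critical t = ±2.201. Reject H₀.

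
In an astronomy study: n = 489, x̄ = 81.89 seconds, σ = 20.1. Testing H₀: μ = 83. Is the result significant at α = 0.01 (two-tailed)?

z = (81.89 - 83)/(20.1/√489) = -1.221. Since |z| ≤ 2.576, not significant at α = 0.01.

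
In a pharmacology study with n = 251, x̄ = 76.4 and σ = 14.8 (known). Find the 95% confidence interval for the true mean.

CI = x̄ ± z*(σ/√n) = 76.4 ± 1.96(14.8/√251) = 76.4 ± 1.83 = (74.57, 78.23)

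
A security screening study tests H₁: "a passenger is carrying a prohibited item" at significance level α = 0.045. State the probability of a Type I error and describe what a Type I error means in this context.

P(Type I error) = α = 0.045. A Type I error is rejecting H₀ when H₀ is actually true (false positive) — here, concluding that a passenger is carrying a prohibited item when in fact this is not the case. Consequence: detaining an innocent passenger — delay and inconvenience.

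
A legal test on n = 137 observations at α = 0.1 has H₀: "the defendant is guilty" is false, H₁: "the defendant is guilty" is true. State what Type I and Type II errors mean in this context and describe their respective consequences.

Type I (false positive): concluding that the defendant is guilty when it is not — convicting an innocent person. Type II (false negative): failing to conclude that the defendant is guilty when it is — acquitting a guilty person. Which is costlier depends on domain priorities and is a judgement call rather than a statistical fact.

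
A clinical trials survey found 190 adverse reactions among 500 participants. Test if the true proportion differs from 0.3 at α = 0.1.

p̂ = 0.38, p₀ = 0.3. z = (p̂ - p₀)/√(p₀(1-p₀)/n) = 3.904. Critical: ±1.645. Reject H₀.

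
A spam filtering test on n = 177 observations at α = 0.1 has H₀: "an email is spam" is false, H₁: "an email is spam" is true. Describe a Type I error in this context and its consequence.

Type I error: rejecting H₀ when it is true — concluding that an email is spam when in fact it is not. Consequence: a legitimate email is sent to the spam folder and the user misses it.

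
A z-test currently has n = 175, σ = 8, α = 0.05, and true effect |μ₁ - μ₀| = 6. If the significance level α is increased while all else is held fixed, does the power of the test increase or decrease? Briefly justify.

Power increases: a larger α lowers the critical value, so more of the H₁ sampling distribution falls in the rejection region.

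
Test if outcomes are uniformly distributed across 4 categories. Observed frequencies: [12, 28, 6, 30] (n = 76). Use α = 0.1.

Expected = 19 each. χ² = Σ(O-E)²/E = 22.105. df = 3, critical value = 6.251. Reject H₀.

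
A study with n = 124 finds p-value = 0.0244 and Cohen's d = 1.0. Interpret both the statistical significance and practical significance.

Statistically significant (p = 0.0244 < 0.05). Cohen's d = 1.0 indicates a large effect size. Both statistical and practical significance should be considered.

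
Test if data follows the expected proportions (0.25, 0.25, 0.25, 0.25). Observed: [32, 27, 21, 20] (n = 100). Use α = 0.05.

Expected: [25.0, 25.0, 25.0, 25.0]. χ² = 3.76. df = 3, critical = 7.815. Fail to reject H₀.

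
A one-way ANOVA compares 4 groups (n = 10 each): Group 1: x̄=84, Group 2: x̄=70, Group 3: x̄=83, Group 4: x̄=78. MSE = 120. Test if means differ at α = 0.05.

Grand mean = 78.75. SS_between = 1227.5, MS_between = 409.17. F = 3.41, F_crit ≈ 2.866. Reject H₀.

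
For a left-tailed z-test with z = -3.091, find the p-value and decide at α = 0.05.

p = P(Z < -3.091) = Φ(-3.091) ≈ 0.001. Since p < 0.05, reject H₀ (significant) at α = 0.05.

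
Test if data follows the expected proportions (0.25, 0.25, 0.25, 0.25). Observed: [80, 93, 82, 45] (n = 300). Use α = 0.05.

Expected: [75.0, 75.0, 75.0, 75.0]. χ² = 17.307. df = 3, critical = 7.815. Reject H₀.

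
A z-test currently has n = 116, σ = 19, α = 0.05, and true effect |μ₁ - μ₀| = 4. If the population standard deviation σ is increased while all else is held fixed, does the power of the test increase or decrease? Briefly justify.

Power decreases: a larger σ inflates the standard error σ/√n, pulling the sampling distribution under H₁ back toward the critical value.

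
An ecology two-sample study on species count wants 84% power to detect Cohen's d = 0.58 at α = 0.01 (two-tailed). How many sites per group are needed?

z_{α/2} = 2.576, z_β = Φ⁻¹(0.84) = 0.994. For medium effect (d = 0.58): n per group = 2(z_{α/2} + z_β)²/d² = 2(2.576 + 0.994)²/0.58² = 75.8 → 76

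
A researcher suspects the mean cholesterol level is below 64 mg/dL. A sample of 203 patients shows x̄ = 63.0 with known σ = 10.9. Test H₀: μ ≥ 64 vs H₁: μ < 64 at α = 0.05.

z = -1.307. Critical value: -1.645. Fail to reject H₀.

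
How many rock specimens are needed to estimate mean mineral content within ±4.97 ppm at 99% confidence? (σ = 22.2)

n = (z*σ/E)² = (2.576×22.2/4.97)² = 132.4 → n = 133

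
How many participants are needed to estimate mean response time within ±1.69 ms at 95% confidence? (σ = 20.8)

n = (z*σ/E)² = (1.96×20.8/1.69)² = 581.9 → n = 582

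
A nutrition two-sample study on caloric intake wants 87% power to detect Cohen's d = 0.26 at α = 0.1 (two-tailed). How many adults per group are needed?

z_{α/2} = 1.645, z_β = Φ⁻¹(0.87) = 1.126. For small effect (d = 0.26): n per group = 2(z_{α/2} + z_β)²/d² = 2(1.645 + 1.126)²/0.26² = 227.2 → 228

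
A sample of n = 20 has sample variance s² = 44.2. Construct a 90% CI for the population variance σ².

df = 19. χ²_{0.05} = 30.144, χ²_{0.95} = 10.117. CI for σ² = ((n-1)s²/χ²_{α/2}, (n-1)s²/χ²_{1-α/2}) = (19·44.2/30.144, 19·44.2/10.117) = (27.86, 83.01)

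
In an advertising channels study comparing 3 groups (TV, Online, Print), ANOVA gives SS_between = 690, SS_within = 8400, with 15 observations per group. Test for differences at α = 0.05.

df_between = 2, df_within = 42. F = MS_between/MS_within = 345.0/200.0 = 1.725. F_crit ≈ 3.22. Fail to reject H₀.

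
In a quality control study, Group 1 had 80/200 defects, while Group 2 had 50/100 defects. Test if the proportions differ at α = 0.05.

p̂₁ = 0.4, p̂₂ = 0.5, pooled p̂ = 0.433. z = -1.648. Critical: ±1.96. Fail to reject H₀.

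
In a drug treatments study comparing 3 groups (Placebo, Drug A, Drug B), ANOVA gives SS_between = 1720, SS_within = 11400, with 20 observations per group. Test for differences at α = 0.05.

df_between = 2, df_within = 57. F = MS_between/MS_within = 860.0/200.0 = 4.3. F_crit ≈ 3.159. Reject H₀. At least one mean differs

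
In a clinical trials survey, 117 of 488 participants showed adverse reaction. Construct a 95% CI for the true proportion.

p̂ = 0.24. CI = p̂ ± z*√(p̂(1-p̂)/n) = (0.202, 0.278)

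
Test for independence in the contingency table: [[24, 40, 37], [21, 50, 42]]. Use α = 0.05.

χ² = 0.958. df = 2, critical = 5.991. Fail to reject H₀. No evidence of dependence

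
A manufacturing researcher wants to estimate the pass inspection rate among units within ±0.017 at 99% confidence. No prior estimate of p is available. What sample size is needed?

Conservative approach: use p = 0.5 (maximizes p(1-p) = 0.25). n = z²(0.25)/E² = 2.576²×0.25/0.017² = 5740.3 → n = 5741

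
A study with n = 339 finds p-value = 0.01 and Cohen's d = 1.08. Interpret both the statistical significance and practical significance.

Statistically significant (p = 0.01 < 0.05). Cohen's d = 1.08 indicates a large effect size. Both statistical and practical significance should be considered.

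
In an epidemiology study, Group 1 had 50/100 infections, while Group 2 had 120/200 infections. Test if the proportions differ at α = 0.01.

p̂₁ = 0.5, p̂₂ = 0.6, pooled p̂ = 0.567. z = -1.648. Critical: ±2.576. Fail to reject H₀.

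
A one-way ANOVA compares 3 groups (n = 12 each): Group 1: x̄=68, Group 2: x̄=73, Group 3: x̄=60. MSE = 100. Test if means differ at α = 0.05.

Grand mean = 67.0. SS_between = 1032.0, MS_between = 516.0. F = 5.16, F_crit ≈ 3.285. Reject H₀.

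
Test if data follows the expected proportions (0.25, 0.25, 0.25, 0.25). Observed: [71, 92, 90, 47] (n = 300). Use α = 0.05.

Expected: [75.0, 75.0, 75.0, 75.0]. χ² = 17.52. df = 3, critical = 7.815. Reject H₀.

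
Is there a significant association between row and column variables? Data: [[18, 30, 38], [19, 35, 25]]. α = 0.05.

χ² = 2.802. df = 2, critical = 5.991. Fail to reject H₀. No evidence of dependence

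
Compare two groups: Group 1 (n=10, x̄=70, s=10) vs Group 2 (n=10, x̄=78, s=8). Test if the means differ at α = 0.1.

Pooled sp = 9.06. t = -1.975, df = 18. Critical t = ±1.734. Reject H₀.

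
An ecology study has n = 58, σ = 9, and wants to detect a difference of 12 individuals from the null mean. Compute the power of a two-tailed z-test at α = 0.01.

SE = σ/√n = 9/√58 = 1.182. Non-centrality λ = d/SE = 12/1.182 = 10.154. Power ≈ Φ(λ - z_{α/2}) = Φ(10.154 - 2.576) = Φ(7.578) = 1.0.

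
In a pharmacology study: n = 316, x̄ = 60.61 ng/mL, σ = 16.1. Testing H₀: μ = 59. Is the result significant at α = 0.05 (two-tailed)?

z = (60.61 - 59)/(16.1/√316) = 1.778. Since |z| ≤ 1.96, not significant at α = 0.05.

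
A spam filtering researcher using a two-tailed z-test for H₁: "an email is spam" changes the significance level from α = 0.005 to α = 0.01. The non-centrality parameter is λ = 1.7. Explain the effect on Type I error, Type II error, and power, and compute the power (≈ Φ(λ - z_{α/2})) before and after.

Increasing α from 0.005 to 0.01:
• Type I error rate increases (α is the Type I rate by definition).
• Critical value moves from z_{α/2} = 2.807 to 2.576, so power = Φ(λ - z_{α/2}) goes from Φ(1.7 - 2.807) = 0.134 to Φ(1.7 - 2.576) = 0.191.
• Type II error rate β = 1 - power therefore decreases (0.866 → 0.809).
Appropriate when false negatives are costly — here, a spam email lands in the inbox.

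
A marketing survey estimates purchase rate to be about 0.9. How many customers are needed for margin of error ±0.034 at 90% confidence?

n = z²p(1-p)/E² = 1.645²×0.9×0.1/0.034² = 210.7 → n = 211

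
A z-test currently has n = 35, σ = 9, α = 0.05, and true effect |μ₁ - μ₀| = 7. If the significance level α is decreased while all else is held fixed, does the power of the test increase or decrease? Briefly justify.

Power decreases: a smaller α raises the critical value, so less of the H₁ sampling distribution falls in the rejection region.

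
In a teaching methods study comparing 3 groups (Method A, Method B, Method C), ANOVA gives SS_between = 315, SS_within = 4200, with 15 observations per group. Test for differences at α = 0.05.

df_between = 2, df_within = 42. F = MS_between/MS_within = 157.5/100.0 = 1.575. F_crit ≈ 3.22. Fail to reject H₀.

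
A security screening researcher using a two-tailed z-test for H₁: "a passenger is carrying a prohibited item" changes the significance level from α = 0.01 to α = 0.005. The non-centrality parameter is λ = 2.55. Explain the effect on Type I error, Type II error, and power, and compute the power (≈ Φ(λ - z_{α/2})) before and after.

Decreasing α from 0.01 to 0.005:
• Type I error rate decreases (α is the Type I rate by definition).
• Critical value moves from z_{α/2} = 2.576 to 2.807, so power = Φ(λ - z_{α/2}) goes from Φ(2.55 - 2.576) = 0.49 to Φ(2.55 - 2.807) = 0.399.
• Type II error rate β = 1 - power therefore increases (0.51 → 0.601).
Appropriate when false positives are costly — here, detaining an innocent passenger — delay and inconvenience.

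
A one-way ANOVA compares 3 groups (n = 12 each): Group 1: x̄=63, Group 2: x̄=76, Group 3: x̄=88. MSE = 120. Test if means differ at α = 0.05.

Grand mean = 75.67. SS_between = 3752.0, MS_between = 1876.0. F = 15.633, F_crit ≈ 3.285. Reject H₀.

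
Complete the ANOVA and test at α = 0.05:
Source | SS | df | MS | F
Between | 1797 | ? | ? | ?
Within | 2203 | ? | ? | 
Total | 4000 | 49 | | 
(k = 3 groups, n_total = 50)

df_between = 2, df_within = 47. MS_between = 898.5, MS_within = 46.87. F = 19.169, F_crit ≈ 3.195. Reject H₀.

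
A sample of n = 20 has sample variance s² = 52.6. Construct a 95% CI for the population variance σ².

df = 19. χ²_{0.025} = 32.852, χ²_{0.975} = 8.907. CI for σ² = ((n-1)s²/χ²_{α/2}, (n-1)s²/χ²_{1-α/2}) = (19·52.6/32.852, 19·52.6/8.907) = (30.42, 112.2)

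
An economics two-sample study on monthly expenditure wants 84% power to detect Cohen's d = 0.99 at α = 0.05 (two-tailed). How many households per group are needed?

z_{α/2} = 1.96, z_β = Φ⁻¹(0.84) = 0.994. For large effect (d = 0.99): n per group = 2(z_{α/2} + z_β)²/d² = 2(1.96 + 0.994)²/0.99² = 17.8 → 18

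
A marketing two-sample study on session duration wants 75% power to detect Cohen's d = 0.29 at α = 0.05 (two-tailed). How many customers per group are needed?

z_{α/2} = 1.96, z_β = Φ⁻¹(0.75) = 0.674. For small effect (d = 0.29): n per group = 2(z_{α/2} + z_β)²/d² = 2(1.96 + 0.674)²/0.29² = 165.0 → 165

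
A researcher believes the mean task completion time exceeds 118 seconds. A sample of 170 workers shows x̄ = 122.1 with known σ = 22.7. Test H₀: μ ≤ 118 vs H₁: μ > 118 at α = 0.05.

z = 2.355. Critical value: 1.645. Reject H₀.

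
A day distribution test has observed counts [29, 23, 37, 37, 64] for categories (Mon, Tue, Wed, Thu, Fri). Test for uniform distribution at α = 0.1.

Expected = 38 each. χ² = Σ(O-E)²/E = 25.895. df = 4, critical value = 7.779. Reject H₀.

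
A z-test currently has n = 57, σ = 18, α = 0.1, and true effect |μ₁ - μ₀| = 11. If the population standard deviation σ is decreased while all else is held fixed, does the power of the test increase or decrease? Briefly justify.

Power increases: a smaller σ shrinks the standard error σ/√n, moving the sampling distribution under H₁ further from the critical value.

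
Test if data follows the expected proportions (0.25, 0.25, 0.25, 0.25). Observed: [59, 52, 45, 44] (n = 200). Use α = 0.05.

Expected: [50.0, 50.0, 50.0, 50.0]. χ² = 2.92. df = 3, critical = 7.815. Fail to reject H₀.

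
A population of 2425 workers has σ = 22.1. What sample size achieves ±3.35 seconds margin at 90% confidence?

Without FPC: n₀ = (1.645×22.1/3.35)² = 117.768. With FPC: n = n₀N/(n₀+N-1) = 112.4 → n = 113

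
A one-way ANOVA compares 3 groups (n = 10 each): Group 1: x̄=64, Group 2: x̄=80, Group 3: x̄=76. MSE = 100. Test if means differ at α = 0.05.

Grand mean = 73.33. SS_between = 1386.67, MS_between = 693.33. F = 6.933, F_crit ≈ 3.354. Reject H₀.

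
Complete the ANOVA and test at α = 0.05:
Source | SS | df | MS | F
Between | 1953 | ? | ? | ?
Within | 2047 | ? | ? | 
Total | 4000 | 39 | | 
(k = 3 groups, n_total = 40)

df_between = 2, df_within = 37. MS_between = 976.5, MS_within = 55.32. F = 17.65, F_crit ≈ 3.252. Reject H₀.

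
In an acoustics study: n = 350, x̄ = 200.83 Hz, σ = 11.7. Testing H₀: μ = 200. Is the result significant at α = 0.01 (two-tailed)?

z = (200.83 - 200)/(11.7/√350) = 1.327. Since |z| ≤ 2.576, not significant at α = 0.01.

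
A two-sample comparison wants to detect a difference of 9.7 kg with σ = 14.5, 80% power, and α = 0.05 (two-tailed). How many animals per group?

n per group = 2(z_α/2 + z_β)²σ²/d² = 2×(1.96 + 0.84)²×14.5²/9.7² = 35.04 → n = 36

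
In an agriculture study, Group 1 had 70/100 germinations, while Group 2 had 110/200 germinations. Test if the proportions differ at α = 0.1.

p̂₁ = 0.7, p̂₂ = 0.55, pooled p̂ = 0.6. z = 2.5. Critical: ±1.645. Reject H₀.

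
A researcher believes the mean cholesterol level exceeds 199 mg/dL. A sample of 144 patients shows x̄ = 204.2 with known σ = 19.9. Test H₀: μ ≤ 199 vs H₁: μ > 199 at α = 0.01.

z = 3.136. Critical value: 2.33. Reject H₀.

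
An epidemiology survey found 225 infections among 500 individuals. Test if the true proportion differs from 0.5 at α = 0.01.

p̂ = 0.45, p₀ = 0.5. z = (p̂ - p₀)/√(p₀(1-p₀)/n) = -2.236. Critical: ±2.576. Fail to reject H₀.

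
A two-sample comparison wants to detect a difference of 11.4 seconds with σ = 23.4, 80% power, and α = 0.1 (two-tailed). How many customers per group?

n per group = 2(z_α/2 + z_β)²σ²/d² = 2×(1.645 + 0.84)²×23.4²/11.4² = 52.04 → n = 53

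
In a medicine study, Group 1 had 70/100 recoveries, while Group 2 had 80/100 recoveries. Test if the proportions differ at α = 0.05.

p̂₁ = 0.7, p̂₂ = 0.8, pooled p̂ = 0.75. z = -1.633. Critical: ±1.96. Fail to reject H₀.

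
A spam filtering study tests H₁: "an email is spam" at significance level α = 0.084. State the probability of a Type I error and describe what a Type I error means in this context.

P(Type I error) = α = 0.084. A Type I error is rejecting H₀ when H₀ is actually true (false positive) — here, concluding that an email is spam when in fact this is not the case. Consequence: a legitimate email is sent to the spam folder and the user misses it.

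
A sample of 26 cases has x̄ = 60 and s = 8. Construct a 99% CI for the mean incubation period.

CI = x̄ ± t*(s/√n) = 60 ± 2.787(8/√26) = (55.63, 64.37)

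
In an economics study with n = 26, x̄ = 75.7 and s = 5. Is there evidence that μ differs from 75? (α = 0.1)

t = (x̄ - μ₀)/(s/√n) = (75.7 - 75)/(5/√26) = 0.714. df = 25, critical t = ±1.708. Fail to reject H₀.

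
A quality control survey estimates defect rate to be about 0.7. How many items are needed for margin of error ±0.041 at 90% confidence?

n = z²p(1-p)/E² = 1.645²×0.7×0.3/0.041² = 338.1 → n = 339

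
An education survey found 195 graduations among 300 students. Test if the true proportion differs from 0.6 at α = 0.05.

p̂ = 0.65, p₀ = 0.6. z = (p̂ - p₀)/√(p₀(1-p₀)/n) = 1.768. Critical: ±1.96. Fail to reject H₀.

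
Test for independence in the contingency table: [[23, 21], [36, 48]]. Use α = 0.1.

χ² = 1.03. df = 1, critical = 2.706. Fail to reject H₀. No evidence of dependence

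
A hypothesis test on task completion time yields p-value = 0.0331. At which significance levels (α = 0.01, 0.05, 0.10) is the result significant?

p = 0.0331. Significant at: α = 0.05, 0.1.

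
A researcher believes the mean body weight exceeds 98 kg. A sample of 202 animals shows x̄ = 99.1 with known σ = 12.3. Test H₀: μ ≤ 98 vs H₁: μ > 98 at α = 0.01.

z = 1.271. Critical value: 2.33. Fail to reject H₀.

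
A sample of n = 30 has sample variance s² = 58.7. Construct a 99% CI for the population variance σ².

df = 29. χ²_{0.005} = 52.336, χ²_{0.995} = 13.121. CI for σ² = ((n-1)s²/χ²_{α/2}, (n-1)s²/χ²_{1-α/2}) = (29·58.7/52.336, 29·58.7/13.121) = (32.53, 129.74)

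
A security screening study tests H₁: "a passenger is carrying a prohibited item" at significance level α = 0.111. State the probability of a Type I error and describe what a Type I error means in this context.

P(Type I error) = α = 0.111. A Type I error is rejecting H₀ when H₀ is actually true (false positive) — here, concluding that a passenger is carrying a prohibited item when in fact this is not the case. Consequence: detaining an innocent passenger — delay and inconvenience.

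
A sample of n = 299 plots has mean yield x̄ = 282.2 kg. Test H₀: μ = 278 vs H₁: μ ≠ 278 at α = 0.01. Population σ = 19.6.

z = (x̄ - μ₀)/(σ/√n) = (282.2 - 278)/(19.6/√299) = 3.705. Critical value: ±2.576. Since |3.705| > 2.576, Reject H₀.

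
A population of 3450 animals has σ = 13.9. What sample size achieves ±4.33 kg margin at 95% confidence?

Without FPC: n₀ = (1.96×13.9/4.33)² = 39.588. With FPC: n = n₀N/(n₀+N-1) = 39.2 → n = 40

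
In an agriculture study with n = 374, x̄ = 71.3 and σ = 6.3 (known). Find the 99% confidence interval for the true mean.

CI = x̄ ± z*(σ/√n) = 71.3 ± 2.576(6.3/√374) = 71.3 ± 0.84 = (70.46, 72.14)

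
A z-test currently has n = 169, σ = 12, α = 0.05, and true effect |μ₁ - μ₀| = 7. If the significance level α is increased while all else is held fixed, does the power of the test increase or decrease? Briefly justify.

Power increases: a larger α lowers the critical value, so more of the H₁ sampling distribution falls in the rejection region.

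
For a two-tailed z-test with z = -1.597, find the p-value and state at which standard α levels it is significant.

p = 2·P(Z > |-1.597|) = 2·(1 - Φ(1.597)) ≈ 0.1103. Not significant at any standard level.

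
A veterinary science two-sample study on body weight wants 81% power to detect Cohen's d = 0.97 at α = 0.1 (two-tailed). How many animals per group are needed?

z_{α/2} = 1.645, z_β = Φ⁻¹(0.81) = 0.878. For large effect (d = 0.97): n per group = 2(z_{α/2} + z_β)²/d² = 2(1.645 + 0.878)²/0.97² = 13.5 → 14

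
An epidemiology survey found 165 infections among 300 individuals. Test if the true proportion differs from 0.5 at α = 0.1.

p̂ = 0.55, p₀ = 0.5. z = (p̂ - p₀)/√(p₀(1-p₀)/n) = 1.732. Critical: ±1.645. Reject H₀.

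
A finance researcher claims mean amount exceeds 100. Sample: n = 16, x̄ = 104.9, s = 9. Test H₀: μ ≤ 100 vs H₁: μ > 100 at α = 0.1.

t = (104.9 - 100)/(9/√16) = 2.178, df = 15. Critical t = 1.341. Reject H₀.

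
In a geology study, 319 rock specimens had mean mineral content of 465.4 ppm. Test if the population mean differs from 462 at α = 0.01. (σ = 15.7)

z = (x̄ - μ₀)/(σ/√n) = (465.4 - 462)/(15.7/√319) = 3.868. Critical value: ±2.576. Since |3.868| > 2.576, Reject H₀.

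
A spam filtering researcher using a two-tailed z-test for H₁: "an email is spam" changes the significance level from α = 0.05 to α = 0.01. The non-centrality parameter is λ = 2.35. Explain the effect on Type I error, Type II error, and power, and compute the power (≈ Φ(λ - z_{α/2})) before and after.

Decreasing α from 0.05 to 0.01:
• Type I error rate decreases (α is the Type I rate by definition).
• Critical value moves from z_{α/2} = 1.96 to 2.576, so power = Φ(λ - z_{α/2}) goes from Φ(2.35 - 1.96) = 0.652 to Φ(2.35 - 2.576) = 0.411.
• Type II error rate β = 1 - power therefore increases (0.348 → 0.589).
Appropriate when false positives are costly — here, a legitimate email is sent to the spam folder and the user misses it.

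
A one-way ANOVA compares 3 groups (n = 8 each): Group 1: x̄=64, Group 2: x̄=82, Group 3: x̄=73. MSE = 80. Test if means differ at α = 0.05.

Grand mean = 73.0. SS_between = 1296.0, MS_between = 648.0. F = 8.1, F_crit ≈ 3.467. Reject H₀.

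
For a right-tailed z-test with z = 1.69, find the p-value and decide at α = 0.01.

p = P(Z > 1.69) = 1 - Φ(1.69) ≈ 0.0455. Since p ≥ 0.01, fail to reject H₀ (not significant) at α = 0.01.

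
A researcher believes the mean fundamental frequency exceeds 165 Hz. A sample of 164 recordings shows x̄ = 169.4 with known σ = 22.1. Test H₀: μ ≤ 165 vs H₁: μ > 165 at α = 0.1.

z = 2.55. Critical value: 1.28. Reject H₀.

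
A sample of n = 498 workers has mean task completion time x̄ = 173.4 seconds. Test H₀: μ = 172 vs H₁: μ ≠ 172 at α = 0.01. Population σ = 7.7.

z = (x̄ - μ₀)/(σ/√n) = (173.4 - 172)/(7.7/√498) = 4.057. Critical value: ±2.576. Since |4.057| > 2.576, Reject H₀.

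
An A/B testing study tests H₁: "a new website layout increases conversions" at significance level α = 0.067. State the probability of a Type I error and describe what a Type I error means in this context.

P(Type I error) = α = 0.067. A Type I error is rejecting H₀ when H₀ is actually true (false positive) — here, concluding that a new website layout increases conversions when in fact this is not the case. Consequence: rolling out a layout that doesn't actually help — wasted engineering effort.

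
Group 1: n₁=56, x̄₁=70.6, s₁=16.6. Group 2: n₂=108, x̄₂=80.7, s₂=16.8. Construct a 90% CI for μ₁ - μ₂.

Difference = -10.1. SE = √(16.6²/56 + 16.8²/108) = 2.745. CI = (-14.62, -5.58)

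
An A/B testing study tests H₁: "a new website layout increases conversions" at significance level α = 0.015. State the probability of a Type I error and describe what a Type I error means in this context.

P(Type I error) = α = 0.015. A Type I error is rejecting H₀ when H₀ is actually true (false positive) — here, concluding that a new website layout increases conversions when in fact this is not the case. Consequence: rolling out a layout that doesn't actually help — wasted engineering effort.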